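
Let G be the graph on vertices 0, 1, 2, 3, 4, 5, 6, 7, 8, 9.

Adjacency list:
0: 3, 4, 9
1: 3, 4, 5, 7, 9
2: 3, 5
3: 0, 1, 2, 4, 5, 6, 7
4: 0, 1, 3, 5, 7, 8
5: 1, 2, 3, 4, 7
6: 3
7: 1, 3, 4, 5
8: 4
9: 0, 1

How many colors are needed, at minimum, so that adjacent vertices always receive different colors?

1, 3, 4, 5, 7 are mutually adjacent (a clique of size 5), so at least 5 colors are needed.
5 colors suffice: color a → {3, 8, 9}; color b → {2, 4, 6}; color c → {0, 5}; color d → {1}; color e → {7}. Every edge joins two different colors.

5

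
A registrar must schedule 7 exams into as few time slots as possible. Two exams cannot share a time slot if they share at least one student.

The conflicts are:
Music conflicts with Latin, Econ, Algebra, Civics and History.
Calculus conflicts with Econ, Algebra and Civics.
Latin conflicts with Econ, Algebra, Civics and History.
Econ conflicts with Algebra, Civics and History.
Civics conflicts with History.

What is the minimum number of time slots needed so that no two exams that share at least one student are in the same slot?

5

Music, Latin, Econ, Civics, History pairwise conflict, so at least 5 time slots are needed.
Using 5 time slots: Music=2, Calculus=2, Latin=3, Econ=1, Algebra=4, Civics=4, History=5. No two conflicting exams share a time slot.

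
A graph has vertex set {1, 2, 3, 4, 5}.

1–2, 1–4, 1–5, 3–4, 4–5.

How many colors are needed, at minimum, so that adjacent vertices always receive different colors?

1, 4, 5 are pairwise adjacent, so at least 3 colors are needed.
3 colors suffice: color red → {2, 4}; color blue → {1, 3}; color green → {5}. Each edge has distinct colors on its endpoints.

3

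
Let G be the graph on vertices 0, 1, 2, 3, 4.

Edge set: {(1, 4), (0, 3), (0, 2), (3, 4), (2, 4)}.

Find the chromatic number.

0 and 2 are adjacent, so at least 2 colors are needed.
One proper 2-coloring: 0=a, 1=b, 2=b, 3=b, 4=a. Each edge has distinct colors on its endpoints.

2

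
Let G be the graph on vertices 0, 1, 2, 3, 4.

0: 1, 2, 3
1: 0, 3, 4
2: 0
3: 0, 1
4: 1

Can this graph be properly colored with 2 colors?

0, 1, 3 are pairwise adjacent, so at least 3 colors are needed.
So 2 colors are not enough.

No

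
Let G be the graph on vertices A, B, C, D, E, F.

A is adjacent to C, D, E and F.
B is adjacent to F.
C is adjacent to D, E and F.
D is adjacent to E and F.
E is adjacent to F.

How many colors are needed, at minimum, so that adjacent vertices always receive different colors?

5

A, C, D, E, F form a clique, so at least 5 colors are needed.
5 colors suffice: color red → {F}; color blue → {B, E}; color green → {D}; color yellow → {A}; color purple → {C}. No two adjacent vertices share a color.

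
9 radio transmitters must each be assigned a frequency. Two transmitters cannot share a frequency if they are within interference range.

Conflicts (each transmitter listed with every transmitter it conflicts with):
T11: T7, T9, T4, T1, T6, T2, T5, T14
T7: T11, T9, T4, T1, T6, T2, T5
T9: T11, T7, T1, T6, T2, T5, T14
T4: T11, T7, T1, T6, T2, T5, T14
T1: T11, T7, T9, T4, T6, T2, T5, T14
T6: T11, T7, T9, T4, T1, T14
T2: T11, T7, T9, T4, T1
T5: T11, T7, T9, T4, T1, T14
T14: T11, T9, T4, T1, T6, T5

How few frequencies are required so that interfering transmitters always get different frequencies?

5

T11, T7, T4, T1, T6 pairwise conflict, so at least 5 frequencies are needed.
Using 5 frequencies: T11=2, T7=4, T9=3, T4=3, T1=1, T6=5, T2=5, T5=5, T14=4. No two conflicting transmitters share a frequency.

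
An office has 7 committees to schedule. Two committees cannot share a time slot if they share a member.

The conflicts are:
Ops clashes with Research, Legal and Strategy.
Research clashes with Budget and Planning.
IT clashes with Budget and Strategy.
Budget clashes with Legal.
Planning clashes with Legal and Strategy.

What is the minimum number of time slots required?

The cycle IT-Budget-Legal-Planning-Strategy-IT has odd length 5, so it cannot be 2-colored; at least 3 time slots are needed.
3 time slots suffice: time slot 1 → {Research, Legal, Strategy}; time slot 2 → {Ops, Budget, Planning}; time slot 3 → {IT}. No two conflicting committees share a time slot.

3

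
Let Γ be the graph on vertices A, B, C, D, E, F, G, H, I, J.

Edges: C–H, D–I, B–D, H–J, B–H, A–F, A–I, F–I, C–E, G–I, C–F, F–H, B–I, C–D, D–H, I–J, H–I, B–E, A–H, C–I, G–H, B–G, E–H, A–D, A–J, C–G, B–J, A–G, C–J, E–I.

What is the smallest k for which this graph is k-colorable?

A, G, H, I form a clique, so at least 4 colors are needed.
One proper 4-coloring: A=3, B=3, C=3, D=4, E=4, F=4, G=4, H=1, I=2, J=4. No two adjacent vertices share a color.

4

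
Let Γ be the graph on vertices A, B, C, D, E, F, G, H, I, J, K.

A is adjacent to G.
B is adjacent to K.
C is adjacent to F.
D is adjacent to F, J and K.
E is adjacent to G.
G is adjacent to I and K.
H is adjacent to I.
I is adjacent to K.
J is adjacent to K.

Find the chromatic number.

D, J, K are pairwise adjacent, so at least 3 colors are needed.
3 colors suffice: color 1 → {A, E, F, H, K}; color 2 → {B, C, D, G}; color 3 → {I, J}. Each edge has distinct colors on its endpoints.

3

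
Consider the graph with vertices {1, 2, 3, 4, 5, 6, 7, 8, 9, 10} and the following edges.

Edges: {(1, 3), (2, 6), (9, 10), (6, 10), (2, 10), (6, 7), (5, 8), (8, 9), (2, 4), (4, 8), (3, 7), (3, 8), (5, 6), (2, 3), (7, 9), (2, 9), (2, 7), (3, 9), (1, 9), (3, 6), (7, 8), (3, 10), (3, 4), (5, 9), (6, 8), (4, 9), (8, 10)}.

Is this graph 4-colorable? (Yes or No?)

Yes

The chromatic number is 4. 2, 3, 6, 7 form a clique, so at least 4 colors are needed.
A valid assignment using 4 colors: 1=green, 2=green, 3=red, 4=yellow, 5=red, 6=blue, 7=yellow, 8=green, 9=blue, 10=yellow.
That is already a proper 4-coloring.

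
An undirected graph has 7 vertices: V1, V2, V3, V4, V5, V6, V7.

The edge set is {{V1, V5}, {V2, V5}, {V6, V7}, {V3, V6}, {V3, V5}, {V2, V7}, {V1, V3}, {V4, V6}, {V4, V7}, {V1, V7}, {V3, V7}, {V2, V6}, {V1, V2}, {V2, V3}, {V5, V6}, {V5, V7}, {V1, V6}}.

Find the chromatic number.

V1, V2, V3, V5, V6, V7 form a clique, so at least 6 colors are needed.
6 colors suffice: color 1 → {V7}; color 2 → {V6}; color 3 → {V4, V5}; color 4 → {V3}; color 5 → {V1}; color 6 → {V2}. No two adjacent vertices share a color.

6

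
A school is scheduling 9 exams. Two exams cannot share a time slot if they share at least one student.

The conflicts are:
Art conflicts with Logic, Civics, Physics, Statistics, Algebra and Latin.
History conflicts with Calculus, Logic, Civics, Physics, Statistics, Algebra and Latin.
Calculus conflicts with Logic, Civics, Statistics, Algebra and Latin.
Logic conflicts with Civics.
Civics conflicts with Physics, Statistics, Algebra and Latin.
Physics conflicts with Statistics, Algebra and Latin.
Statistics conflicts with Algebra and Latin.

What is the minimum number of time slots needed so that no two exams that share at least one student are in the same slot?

5

History, Calculus, Civics, Statistics, Algebra are mutually in conflict, so at least 5 time slots are needed.
5 time slots suffice: time slot 1 → {Civics}; time slot 2 → {Logic, Statistics}; time slot 3 → {Art, History}; time slot 4 → {Calculus, Physics}; time slot 5 → {Algebra, Latin}. Each listed conflict is separated.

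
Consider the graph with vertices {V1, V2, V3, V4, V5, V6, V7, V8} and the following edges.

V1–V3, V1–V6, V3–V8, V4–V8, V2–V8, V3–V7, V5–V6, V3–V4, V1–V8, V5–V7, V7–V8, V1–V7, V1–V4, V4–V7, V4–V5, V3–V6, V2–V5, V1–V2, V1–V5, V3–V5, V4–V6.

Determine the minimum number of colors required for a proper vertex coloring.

5

V1, V3, V4, V7, V8 are mutually adjacent (a clique of size 5), so at least 5 colors are needed.
5 colors suffice: color red → {V1}; color blue → {V2, V4}; color green → {V5, V8}; color yellow → {V3}; color purple → {V6, V7}. Each edge has distinct colors on its endpoints.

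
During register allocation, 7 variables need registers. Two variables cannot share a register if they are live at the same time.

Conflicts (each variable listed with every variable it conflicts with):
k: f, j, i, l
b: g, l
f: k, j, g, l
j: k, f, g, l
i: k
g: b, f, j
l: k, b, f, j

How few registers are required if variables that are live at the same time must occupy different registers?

4

k, f, j, l all conflict with each other, so at least 4 registers are needed.
Using 4 registers: k=2, b=1, f=4, j=1, i=1, g=2, l=3. No two conflicting variables share a register.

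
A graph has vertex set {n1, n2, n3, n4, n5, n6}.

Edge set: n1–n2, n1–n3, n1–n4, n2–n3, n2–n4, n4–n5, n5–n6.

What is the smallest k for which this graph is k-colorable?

3

n1, n2, n4 form a triangle, so at least 3 colors are needed.
3 colors suffice: n1=3, n2=2, n3=1, n4=1, n5=2, n6=1. Every edge joins two different colors.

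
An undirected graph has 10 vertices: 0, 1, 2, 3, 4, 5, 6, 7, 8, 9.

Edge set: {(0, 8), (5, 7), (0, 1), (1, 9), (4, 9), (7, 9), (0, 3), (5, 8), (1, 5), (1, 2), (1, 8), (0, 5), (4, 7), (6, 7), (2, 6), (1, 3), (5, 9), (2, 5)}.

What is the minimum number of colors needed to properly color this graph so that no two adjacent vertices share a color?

0, 1, 5, 8 form a clique, so at least 4 colors are needed.
4 colors suffice: color red → {1, 7}; color blue → {3, 4, 5, 6}; color green → {0, 2, 9}; color yellow → {8}. No two adjacent vertices share a color.

4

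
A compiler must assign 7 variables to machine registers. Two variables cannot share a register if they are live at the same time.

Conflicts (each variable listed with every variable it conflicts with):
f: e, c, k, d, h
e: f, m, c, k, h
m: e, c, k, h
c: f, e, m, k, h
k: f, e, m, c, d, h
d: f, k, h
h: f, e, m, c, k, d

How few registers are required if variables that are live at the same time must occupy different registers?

5

e, m, c, k, h are mutually in conflict, so at least 5 registers are needed.
5 registers suffice: register 1 → {k}; register 2 → {h}; register 3 → {e, d}; register 4 → {c}; register 5 → {f, m}. Each listed conflict is separated.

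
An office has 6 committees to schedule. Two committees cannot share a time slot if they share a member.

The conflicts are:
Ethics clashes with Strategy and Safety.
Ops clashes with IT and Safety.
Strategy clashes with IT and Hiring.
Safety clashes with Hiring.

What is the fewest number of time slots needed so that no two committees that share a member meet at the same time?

The cycle Safety-Hiring-Strategy-IT-Ops-Safety has odd length 5, so it cannot be 2-colored; at least 3 time slots are needed.
A valid assignment using 3 time slots: Ethics=2, Ops=3, Strategy=1, IT=2, Safety=1, Hiring=2. Each listed conflict is separated.

3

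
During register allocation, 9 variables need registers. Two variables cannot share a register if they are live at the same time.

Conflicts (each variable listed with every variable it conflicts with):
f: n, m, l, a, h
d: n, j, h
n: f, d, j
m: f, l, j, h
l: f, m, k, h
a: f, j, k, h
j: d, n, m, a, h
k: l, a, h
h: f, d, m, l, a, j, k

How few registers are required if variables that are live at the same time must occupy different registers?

f, m, l, h are mutually in conflict, so at least 4 registers are needed.
A valid assignment using 4 registers: f=2, d=3, n=1, m=3, l=4, a=3, j=2, k=2, h=1. Every pair that conflicts lands in different registers.

4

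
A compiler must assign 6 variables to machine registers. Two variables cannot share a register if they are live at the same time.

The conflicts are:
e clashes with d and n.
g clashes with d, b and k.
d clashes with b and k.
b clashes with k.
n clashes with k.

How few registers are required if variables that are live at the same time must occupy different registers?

4

g, d, b, k all conflict with each other, so at least 4 registers are needed.
4 registers suffice: register 1 → {e, k}; register 2 → {d, n}; register 3 → {b}; register 4 → {g}. No two conflicting variables share a register.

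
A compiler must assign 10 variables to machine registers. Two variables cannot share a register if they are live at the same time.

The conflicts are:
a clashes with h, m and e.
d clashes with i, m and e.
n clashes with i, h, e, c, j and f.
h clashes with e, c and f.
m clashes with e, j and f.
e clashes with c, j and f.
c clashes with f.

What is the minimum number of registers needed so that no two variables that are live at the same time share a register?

5

n, h, e, c, f pairwise conflict, so at least 5 registers are needed.
5 registers suffice: register 1 → {i, e}; register 2 → {n, m}; register 3 → {d, h, j}; register 4 → {a, f}; register 5 → {c}. No two conflicting variables share a register.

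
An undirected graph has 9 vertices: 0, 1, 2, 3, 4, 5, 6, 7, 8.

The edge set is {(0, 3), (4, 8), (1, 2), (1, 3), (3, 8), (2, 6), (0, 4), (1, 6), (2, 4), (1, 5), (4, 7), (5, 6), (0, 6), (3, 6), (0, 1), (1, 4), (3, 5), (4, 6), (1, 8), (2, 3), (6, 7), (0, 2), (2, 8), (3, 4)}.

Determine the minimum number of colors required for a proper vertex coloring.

6

0, 1, 2, 3, 4, 6 are pairwise adjacent (a clique of size 6), so at least 6 colors are needed.
6 colors suffice: color a → {6, 8}; color b → {4, 5}; color c → {3, 7}; color d → {1}; color e → {2}; color f → {0}. No two adjacent vertices share a color.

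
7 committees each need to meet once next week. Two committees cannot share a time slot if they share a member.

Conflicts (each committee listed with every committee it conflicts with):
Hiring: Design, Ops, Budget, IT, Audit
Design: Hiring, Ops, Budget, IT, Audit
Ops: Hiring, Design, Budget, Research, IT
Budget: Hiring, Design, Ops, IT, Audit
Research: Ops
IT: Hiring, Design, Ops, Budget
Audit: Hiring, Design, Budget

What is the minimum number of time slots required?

Hiring, Design, Ops, Budget, IT are mutually in conflict, so at least 5 time slots are needed.
5 time slots suffice: time slot 1 → {Hiring, Research}; time slot 2 → {Design}; time slot 3 → {Budget}; time slot 4 → {Ops, Audit}; time slot 5 → {IT}. No two conflicting committees share a time slot.

5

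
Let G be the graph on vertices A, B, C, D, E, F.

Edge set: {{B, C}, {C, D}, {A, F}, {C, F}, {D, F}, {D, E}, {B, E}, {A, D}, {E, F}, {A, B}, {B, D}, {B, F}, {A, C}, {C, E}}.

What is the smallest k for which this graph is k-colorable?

5

B, C, D, E, F are mutually adjacent (a clique of size 5), so at least 5 colors are needed.
5 colors suffice: color 1 → {D}; color 2 → {F}; color 3 → {B}; color 4 → {C}; color 5 → {A, E}. Each edge has distinct colors on its endpoints.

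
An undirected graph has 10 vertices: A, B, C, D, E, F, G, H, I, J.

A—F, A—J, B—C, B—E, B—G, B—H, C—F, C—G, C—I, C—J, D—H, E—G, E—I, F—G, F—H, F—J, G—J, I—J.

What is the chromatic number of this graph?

4

C, F, G, J are pairwise adjacent (a clique of size 4), so at least 4 colors are needed.
A valid assignment using 4 colors: A=2, B=1, C=2, D=1, E=2, F=4, G=3, H=2, I=3, J=1. Each edge has distinct colors on its endpoints.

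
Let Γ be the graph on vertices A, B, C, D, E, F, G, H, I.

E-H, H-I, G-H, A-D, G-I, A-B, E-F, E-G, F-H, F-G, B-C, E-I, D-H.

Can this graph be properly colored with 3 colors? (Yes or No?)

No

E, F, G, H form a clique, so at least 4 colors are needed.
So 3 colors are not enough.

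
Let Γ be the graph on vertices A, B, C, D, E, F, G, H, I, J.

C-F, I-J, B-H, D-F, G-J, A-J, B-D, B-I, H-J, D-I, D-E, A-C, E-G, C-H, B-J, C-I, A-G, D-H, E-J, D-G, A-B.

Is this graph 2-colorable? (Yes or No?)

E, G, J form a triangle, so at least 3 colors are needed.
So 2 colors are not enough.

No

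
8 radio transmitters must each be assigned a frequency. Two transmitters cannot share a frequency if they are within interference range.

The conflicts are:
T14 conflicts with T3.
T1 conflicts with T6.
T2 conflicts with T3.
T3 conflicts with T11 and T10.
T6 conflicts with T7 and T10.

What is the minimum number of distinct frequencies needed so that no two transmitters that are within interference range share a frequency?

2

T6 and T7 conflict, so at least 2 frequencies are needed.
2 frequencies suffice: frequency 1 → {T3, T6}; frequency 2 → {T14, T1, T2, T11, T7, T10}. No two conflicting transmitters share a frequency.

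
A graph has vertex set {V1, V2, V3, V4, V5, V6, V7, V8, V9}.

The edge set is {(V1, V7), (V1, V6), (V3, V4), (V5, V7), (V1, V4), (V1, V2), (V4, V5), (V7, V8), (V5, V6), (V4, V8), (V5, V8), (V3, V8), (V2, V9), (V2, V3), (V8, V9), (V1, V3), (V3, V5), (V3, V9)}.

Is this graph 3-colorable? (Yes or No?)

V3, V4, V5, V8 are pairwise adjacent (a clique of size 4), so at least 4 colors are needed.
So 3 colors are not enough.

No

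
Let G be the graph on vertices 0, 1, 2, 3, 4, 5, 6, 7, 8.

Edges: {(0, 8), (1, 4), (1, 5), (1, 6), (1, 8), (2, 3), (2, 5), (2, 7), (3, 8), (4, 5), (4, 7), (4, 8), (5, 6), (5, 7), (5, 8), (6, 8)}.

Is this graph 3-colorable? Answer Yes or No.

1, 5, 6, 8 are mutually adjacent (a clique of size 4), so at least 4 colors are needed.
So 3 colors are not enough.

No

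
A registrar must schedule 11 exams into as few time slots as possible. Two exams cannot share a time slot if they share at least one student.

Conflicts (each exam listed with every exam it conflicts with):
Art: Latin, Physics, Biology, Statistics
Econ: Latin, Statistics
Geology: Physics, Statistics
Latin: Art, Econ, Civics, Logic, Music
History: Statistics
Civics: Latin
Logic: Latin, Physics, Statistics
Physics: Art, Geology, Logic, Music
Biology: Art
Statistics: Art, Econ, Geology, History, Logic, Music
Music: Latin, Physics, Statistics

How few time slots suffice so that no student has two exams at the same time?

History and Statistics conflict, so at least 2 time slots are needed.
Using 2 time slots: Art=2, Econ=2, Geology=2, Latin=1, History=2, Civics=2, Logic=2, Physics=1, Biology=1, Statistics=1, Music=2. No two conflicting exams share a time slot.

2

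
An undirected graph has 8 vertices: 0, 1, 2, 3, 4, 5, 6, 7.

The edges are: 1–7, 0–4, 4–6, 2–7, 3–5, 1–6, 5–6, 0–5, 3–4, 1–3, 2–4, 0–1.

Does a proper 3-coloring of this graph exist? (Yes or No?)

Yes

The chromatic number is 3. The cycle 1-3-4-2-7-1 has odd length 5, so it cannot be 2-colored; at least 3 colors are needed.
3 colors suffice: color a → {1, 4, 5}; color b → {0, 3, 6, 7}; color c → {2}.
That is already a proper 3-coloring.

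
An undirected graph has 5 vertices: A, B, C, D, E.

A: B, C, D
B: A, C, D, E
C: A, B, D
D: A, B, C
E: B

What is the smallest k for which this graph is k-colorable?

4

A, B, C, D are pairwise adjacent (a clique of size 4), so at least 4 colors are needed.
4 colors suffice: color 1 → {B}; color 2 → {C, E}; color 3 → {A}; color 4 → {D}. Every edge joins two different colors.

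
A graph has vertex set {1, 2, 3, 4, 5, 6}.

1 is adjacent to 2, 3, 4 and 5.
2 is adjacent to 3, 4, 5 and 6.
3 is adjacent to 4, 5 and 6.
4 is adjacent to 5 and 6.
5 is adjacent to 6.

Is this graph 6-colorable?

The chromatic number is 5. 2, 3, 4, 5, 6 form a clique, so at least 5 colors are needed.
5 colors suffice: color red → {3}; color blue → {2}; color green → {4}; color yellow → {5}; color purple → {1, 6}.
Since 6 ≥ 5, a proper 6-coloring certainly exists.

Yes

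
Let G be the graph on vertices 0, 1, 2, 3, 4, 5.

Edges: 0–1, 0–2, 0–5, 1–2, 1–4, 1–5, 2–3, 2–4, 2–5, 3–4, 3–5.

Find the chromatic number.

0, 1, 2, 5 are pairwise adjacent (a clique of size 4), so at least 4 colors are needed.
A valid assignment using 4 colors: 0=yellow, 1=green, 2=red, 3=green, 4=blue, 5=blue. No two adjacent vertices share a color.

4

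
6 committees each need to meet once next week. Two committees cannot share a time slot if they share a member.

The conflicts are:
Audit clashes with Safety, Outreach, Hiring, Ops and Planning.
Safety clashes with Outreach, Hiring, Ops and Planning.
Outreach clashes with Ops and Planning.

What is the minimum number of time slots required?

Audit, Safety, Outreach, Planning all conflict with each other, so at least 4 time slots are needed.
4 time slots suffice: Audit=1, Safety=2, Outreach=3, Hiring=3, Ops=4, Planning=4. Each listed conflict is separated.

4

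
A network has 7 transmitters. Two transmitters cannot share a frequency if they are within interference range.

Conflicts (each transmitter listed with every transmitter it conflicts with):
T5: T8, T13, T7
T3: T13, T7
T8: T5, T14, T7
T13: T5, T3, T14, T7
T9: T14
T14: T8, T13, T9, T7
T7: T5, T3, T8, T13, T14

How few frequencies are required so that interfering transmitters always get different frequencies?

3

T3, T13, T7 pairwise conflict, so at least 3 frequencies are needed.
Using 3 frequencies: T5=3, T3=3, T8=2, T13=2, T9=1, T14=3, T7=1. Each listed conflict is separated.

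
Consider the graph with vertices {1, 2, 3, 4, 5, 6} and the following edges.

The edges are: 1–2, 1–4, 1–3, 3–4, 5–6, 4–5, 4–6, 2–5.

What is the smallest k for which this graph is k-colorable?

3

1, 3, 4 form a triangle, so at least 3 colors are needed.
3 colors suffice: color a → {2, 4}; color b → {1, 5}; color c → {3, 6}. Every edge joins two different colors.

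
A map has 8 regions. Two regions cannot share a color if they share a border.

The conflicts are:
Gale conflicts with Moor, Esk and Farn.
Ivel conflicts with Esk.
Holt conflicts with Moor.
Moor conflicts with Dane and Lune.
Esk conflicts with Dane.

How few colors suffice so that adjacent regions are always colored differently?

2

Holt and Moor conflict, so at least 2 colors are needed.
2 colors suffice: Gale=2, Ivel=2, Holt=2, Moor=1, Esk=1, Farn=1, Dane=2, Lune=2. Each listed conflict is separated.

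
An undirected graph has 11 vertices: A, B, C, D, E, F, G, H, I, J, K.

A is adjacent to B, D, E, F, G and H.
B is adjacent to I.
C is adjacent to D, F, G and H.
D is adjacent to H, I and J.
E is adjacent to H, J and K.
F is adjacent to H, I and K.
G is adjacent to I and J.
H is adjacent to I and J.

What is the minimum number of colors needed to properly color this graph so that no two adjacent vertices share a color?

3

D, H, J are mutually adjacent, so at least 3 colors are needed.
One proper 3-coloring: A=blue, B=red, C=blue, D=green, E=green, F=green, G=red, H=red, I=blue, J=blue, K=red. No two adjacent vertices share a color.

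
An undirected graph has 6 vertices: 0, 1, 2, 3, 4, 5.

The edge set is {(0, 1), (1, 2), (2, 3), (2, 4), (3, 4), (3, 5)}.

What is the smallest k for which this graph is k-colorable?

3

2, 3, 4 are pairwise adjacent, so at least 3 colors are needed.
A valid assignment using 3 colors: 0=red, 1=blue, 2=red, 3=blue, 4=green, 5=red. Every edge joins two different colors.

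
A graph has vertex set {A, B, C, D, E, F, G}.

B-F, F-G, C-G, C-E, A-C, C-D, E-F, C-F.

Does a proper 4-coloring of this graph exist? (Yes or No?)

The chromatic number is 3. C, F, G are mutually adjacent, so at least 3 colors are needed.
3 colors suffice: A=2, B=1, C=1, D=2, E=3, F=2, G=3.
Since 4 ≥ 3, a proper 4-coloring certainly exists.

Yes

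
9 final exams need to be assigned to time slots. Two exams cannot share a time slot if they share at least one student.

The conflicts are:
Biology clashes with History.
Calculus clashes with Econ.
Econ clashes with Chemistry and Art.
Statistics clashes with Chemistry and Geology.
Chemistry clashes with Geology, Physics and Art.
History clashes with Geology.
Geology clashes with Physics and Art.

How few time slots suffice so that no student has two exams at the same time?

Econ, Chemistry, Art pairwise conflict, so at least 3 time slots are needed.
3 time slots suffice: time slot 1 → {Calculus, Chemistry, History}; time slot 2 → {Biology, Econ, Geology}; time slot 3 → {Statistics, Physics, Art}. Every pair that conflicts lands in different time slots.

3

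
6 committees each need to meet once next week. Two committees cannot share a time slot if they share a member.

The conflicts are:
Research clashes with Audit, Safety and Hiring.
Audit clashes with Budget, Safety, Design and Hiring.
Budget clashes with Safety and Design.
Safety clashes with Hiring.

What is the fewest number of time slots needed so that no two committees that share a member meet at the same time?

Research, Audit, Safety, Hiring all conflict with each other, so at least 4 time slots are needed.
4 time slots suffice: time slot 1 → {Audit}; time slot 2 → {Safety, Design}; time slot 3 → {Budget, Hiring}; time slot 4 → {Research}. Each listed conflict is separated.

4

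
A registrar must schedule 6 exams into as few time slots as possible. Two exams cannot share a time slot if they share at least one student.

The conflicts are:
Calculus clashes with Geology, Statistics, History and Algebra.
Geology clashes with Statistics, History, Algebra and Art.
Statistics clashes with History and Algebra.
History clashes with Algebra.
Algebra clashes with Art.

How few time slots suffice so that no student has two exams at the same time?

5

Calculus, Geology, Statistics, History, Algebra pairwise conflict, so at least 5 time slots are needed.
Using 5 time slots: Calculus=3, Geology=2, Statistics=5, History=4, Algebra=1, Art=3. Every pair that conflicts lands in different time slots.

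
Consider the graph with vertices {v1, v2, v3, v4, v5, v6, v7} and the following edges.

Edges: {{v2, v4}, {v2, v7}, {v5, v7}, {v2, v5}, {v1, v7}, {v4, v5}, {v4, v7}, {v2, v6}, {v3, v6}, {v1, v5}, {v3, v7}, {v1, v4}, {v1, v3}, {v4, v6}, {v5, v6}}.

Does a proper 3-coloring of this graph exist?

v2, v4, v5, v7 form a clique, so at least 4 colors are needed.
So 3 colors are not enough.

No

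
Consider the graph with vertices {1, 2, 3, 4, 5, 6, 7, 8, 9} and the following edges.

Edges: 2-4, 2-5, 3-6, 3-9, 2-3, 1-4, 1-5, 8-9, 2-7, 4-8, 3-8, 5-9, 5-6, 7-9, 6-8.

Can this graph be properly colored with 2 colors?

3, 8, 9 are pairwise adjacent, so at least 3 colors are needed.
So 2 colors are not enough.

No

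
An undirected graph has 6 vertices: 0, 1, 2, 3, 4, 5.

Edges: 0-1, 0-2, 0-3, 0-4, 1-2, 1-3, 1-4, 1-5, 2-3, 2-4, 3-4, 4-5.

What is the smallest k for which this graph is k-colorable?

0, 1, 2, 3, 4 form a clique, so at least 5 colors are needed.
5 colors suffice: color a → {1}; color b → {4}; color c → {0, 5}; color d → {2}; color e → {3}. No two adjacent vertices share a color.

5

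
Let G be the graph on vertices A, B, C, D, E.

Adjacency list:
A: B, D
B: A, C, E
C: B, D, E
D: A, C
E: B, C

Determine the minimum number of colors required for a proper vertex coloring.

B, C, E are pairwise adjacent, so at least 3 colors are needed.
3 colors suffice: color 1 → {A, C}; color 2 → {B, D}; color 3 → {E}. Each edge has distinct colors on its endpoints.

3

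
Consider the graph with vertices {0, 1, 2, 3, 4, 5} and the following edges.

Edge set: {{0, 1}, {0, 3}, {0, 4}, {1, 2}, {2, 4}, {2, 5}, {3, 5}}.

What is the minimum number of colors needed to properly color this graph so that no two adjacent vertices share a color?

3

The cycle 2-5-3-0-1-2 has odd length 5, so it cannot be 2-colored; at least 3 colors are needed.
One proper 3-coloring: 0=a, 1=b, 2=a, 3=b, 4=b, 5=c. Every edge joins two different colors.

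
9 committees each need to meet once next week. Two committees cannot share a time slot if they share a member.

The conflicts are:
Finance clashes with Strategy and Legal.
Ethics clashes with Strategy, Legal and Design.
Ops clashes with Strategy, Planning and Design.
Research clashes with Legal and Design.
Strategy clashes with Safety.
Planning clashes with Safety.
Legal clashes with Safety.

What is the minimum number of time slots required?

2

Ops and Design conflict, so at least 2 time slots are needed.
2 time slots suffice: time slot 1 → {Strategy, Planning, Legal, Design}; time slot 2 → {Finance, Ethics, Ops, Research, Safety}. No two conflicting committees share a time slot.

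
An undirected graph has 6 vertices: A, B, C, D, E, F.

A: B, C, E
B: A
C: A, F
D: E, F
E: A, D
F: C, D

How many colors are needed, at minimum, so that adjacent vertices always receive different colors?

3

The cycle C-F-D-E-A-C has odd length 5, so it cannot be 2-colored; at least 3 colors are needed.
3 colors suffice: A=1, B=2, C=3, D=1, E=2, F=2. No two adjacent vertices share a color.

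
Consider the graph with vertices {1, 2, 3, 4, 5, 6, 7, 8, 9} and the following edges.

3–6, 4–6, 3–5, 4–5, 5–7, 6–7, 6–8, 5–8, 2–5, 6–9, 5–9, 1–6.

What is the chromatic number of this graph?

2 and 5 are adjacent, so at least 2 colors are needed.
One proper 2-coloring: 1=blue, 2=blue, 3=blue, 4=blue, 5=red, 6=red, 7=blue, 8=blue, 9=blue. Every edge joins two different colors.

2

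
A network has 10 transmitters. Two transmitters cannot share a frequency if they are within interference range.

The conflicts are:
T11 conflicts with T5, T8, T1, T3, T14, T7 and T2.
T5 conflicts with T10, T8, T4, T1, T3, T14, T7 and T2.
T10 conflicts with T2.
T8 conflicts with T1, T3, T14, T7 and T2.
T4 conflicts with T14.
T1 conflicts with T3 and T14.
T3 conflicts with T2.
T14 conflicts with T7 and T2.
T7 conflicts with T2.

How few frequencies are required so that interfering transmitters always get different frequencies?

6

T11, T5, T8, T14, T7, T2 are mutually in conflict, so at least 6 frequencies are needed.
Using 6 frequencies: T11=4, T5=1, T10=2, T8=2, T4=2, T1=3, T3=5, T14=5, T7=6, T2=3. Every pair that conflicts lands in different frequencies.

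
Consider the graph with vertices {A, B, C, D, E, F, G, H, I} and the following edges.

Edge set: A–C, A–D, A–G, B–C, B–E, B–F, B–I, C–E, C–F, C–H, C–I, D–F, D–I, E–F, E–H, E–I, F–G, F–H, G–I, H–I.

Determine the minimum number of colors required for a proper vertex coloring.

B, C, E, I are pairwise adjacent (a clique of size 4), so at least 4 colors are needed.
4 colors suffice: color red → {A, F, I}; color blue → {C, D, G}; color green → {E}; color yellow → {B, H}. Every edge joins two different colors.

4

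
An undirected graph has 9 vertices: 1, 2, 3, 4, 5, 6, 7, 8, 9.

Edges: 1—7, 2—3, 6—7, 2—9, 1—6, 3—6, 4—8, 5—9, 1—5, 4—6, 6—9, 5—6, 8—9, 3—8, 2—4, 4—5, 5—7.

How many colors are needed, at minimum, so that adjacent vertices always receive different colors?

1, 5, 6, 7 are mutually adjacent (a clique of size 4), so at least 4 colors are needed.
4 colors suffice: 1=green, 2=red, 3=blue, 4=green, 5=blue, 6=red, 7=yellow, 8=red, 9=green. Each edge has distinct colors on its endpoints.

4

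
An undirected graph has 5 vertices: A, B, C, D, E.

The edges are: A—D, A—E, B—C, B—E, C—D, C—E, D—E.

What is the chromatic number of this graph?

C, D, E form a triangle, so at least 3 colors are needed.
3 colors suffice: A=green, B=blue, C=green, D=blue, E=red. No two adjacent vertices share a color.

3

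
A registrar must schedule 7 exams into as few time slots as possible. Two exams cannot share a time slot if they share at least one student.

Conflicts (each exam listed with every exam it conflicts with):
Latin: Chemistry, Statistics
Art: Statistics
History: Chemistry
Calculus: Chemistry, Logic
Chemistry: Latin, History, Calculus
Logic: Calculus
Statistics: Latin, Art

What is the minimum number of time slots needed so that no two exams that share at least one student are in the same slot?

2

Latin and Chemistry conflict, so at least 2 time slots are needed.
2 time slots suffice: time slot 1 → {Chemistry, Logic, Statistics}; time slot 2 → {Latin, Art, History, Calculus}. No two conflicting exams share a time slot.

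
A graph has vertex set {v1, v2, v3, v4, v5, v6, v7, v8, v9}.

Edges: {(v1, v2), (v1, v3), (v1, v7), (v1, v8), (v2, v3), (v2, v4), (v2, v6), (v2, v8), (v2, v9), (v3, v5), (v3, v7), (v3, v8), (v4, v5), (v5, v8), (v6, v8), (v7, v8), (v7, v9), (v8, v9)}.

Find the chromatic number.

4

v1, v2, v3, v8 form a clique, so at least 4 colors are needed.
4 colors suffice: v1=4, v2=2, v3=3, v4=1, v5=2, v6=3, v7=2, v8=1, v9=3. Each edge has distinct colors on its endpoints.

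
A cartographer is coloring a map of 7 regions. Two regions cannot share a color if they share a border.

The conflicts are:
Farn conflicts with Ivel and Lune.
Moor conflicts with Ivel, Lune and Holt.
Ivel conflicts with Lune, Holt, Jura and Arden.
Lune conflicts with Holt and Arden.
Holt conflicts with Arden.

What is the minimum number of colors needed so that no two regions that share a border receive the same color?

Moor, Ivel, Lune, Holt are mutually in conflict, so at least 4 colors are needed.
One proper 4-coloring: Farn=3, Moor=4, Ivel=1, Lune=2, Holt=3, Jura=2, Arden=4. Each listed conflict is separated.

4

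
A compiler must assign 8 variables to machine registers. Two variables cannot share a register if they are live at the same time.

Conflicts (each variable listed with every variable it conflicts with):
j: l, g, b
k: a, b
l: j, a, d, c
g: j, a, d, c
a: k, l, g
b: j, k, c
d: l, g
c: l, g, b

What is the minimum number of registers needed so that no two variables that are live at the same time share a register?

The cycle a-l-c-b-k-a has odd length 5, so it cannot be 2-colored; at least 3 registers are needed.
3 registers suffice: j=2, k=3, l=1, g=1, a=2, b=1, d=2, c=2. Every pair that conflicts lands in different registers.

3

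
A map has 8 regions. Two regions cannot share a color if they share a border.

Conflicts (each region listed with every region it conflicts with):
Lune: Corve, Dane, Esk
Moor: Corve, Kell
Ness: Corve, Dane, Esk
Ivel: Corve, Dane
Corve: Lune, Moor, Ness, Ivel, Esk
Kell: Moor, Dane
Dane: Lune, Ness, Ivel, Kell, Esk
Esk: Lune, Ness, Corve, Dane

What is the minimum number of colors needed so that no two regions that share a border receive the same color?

3

Lune, Dane, Esk are mutually in conflict, so at least 3 colors are needed.
One proper 3-coloring: Lune=3, Moor=2, Ness=3, Ivel=2, Corve=1, Kell=3, Dane=1, Esk=2. No two conflicting regions share a color.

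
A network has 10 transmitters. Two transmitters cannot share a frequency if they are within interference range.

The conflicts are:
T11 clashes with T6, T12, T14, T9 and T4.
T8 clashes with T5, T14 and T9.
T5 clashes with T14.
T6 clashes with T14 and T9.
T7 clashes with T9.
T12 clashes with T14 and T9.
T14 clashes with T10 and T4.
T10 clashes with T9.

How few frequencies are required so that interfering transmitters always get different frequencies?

3

T11, T12, T9 pairwise conflict, so at least 3 frequencies are needed.
3 frequencies suffice: T11=2, T8=2, T5=3, T6=3, T7=2, T12=3, T14=1, T10=2, T9=1, T4=3. No two conflicting transmitters share a frequency.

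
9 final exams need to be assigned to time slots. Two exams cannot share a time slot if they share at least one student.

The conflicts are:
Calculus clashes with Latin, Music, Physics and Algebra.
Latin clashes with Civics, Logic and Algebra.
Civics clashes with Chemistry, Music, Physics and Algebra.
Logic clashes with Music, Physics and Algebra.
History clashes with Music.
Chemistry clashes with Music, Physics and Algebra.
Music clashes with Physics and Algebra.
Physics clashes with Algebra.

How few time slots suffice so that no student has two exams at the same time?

Civics, Chemistry, Music, Physics, Algebra all conflict with each other, so at least 5 time slots are needed.
A valid assignment using 5 time slots: Calculus=4, Latin=2, Civics=4, Logic=4, History=1, Chemistry=5, Music=2, Physics=3, Algebra=1. Each listed conflict is separated.

5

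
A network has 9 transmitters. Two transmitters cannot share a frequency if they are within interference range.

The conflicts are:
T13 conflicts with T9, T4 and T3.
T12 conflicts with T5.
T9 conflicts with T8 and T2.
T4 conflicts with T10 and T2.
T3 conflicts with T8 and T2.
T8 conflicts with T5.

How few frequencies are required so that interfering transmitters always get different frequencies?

2

T4 and T10 conflict, so at least 2 frequencies are needed.
2 frequencies suffice: frequency 1 → {T9, T4, T3, T5}; frequency 2 → {T13, T12, T10, T8, T2}. Each listed conflict is separated.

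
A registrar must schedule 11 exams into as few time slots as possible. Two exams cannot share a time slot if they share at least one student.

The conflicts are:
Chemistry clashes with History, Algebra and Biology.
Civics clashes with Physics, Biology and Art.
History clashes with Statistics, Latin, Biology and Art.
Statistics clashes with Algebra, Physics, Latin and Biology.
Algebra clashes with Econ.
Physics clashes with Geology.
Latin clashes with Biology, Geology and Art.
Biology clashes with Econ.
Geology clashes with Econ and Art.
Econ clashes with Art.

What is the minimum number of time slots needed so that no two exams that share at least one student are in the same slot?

History, Statistics, Latin, Biology all conflict with each other, so at least 4 time slots are needed.
4 time slots suffice: time slot 1 → {Algebra, Physics, Biology, Art}; time slot 2 → {Civics, History, Econ}; time slot 3 → {Chemistry, Latin}; time slot 4 → {Statistics, Geology}. Every pair that conflicts lands in different time slots.

4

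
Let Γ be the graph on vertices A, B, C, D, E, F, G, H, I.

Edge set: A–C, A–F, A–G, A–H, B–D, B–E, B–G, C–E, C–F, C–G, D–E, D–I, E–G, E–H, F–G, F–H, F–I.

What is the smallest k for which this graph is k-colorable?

4

A, C, F, G form a clique, so at least 4 colors are needed.
4 colors suffice: color 1 → {D, G, H}; color 2 → {E, F}; color 3 → {B, C, I}; color 4 → {A}. Every edge joins two different colors.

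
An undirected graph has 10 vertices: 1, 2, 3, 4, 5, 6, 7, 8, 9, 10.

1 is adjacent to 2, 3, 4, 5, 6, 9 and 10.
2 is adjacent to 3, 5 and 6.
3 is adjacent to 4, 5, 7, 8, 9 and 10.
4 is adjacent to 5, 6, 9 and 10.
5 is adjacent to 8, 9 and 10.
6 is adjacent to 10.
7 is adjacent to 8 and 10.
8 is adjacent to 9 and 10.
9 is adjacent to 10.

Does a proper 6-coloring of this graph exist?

Yes

The chromatic number is 6. 1, 3, 4, 5, 9, 10 are pairwise adjacent (a clique of size 6), so at least 6 colors are needed.
6 colors suffice: color a → {3, 6}; color b → {2, 10}; color c → {1, 8}; color d → {5, 7}; color e → {9}; color f → {4}.
That is already a proper 6-coloring.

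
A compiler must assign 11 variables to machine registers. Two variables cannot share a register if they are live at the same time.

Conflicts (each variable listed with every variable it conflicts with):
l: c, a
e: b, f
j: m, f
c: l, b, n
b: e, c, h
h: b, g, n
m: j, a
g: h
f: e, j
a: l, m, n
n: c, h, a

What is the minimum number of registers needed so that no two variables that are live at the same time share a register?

e and f conflict, so at least 2 registers are needed.
Using 2 registers: l=1, e=2, j=2, c=2, b=1, h=2, m=1, g=1, f=1, a=2, n=1. Each listed conflict is separated.

2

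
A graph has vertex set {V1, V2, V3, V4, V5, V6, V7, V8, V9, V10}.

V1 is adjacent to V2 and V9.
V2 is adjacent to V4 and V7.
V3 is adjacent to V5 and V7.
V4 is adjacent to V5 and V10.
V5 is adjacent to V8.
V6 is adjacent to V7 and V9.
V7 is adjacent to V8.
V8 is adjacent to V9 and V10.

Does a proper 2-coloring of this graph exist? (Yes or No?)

No

The cycle V7-V8-V5-V4-V2-V7 has odd length 5, so it cannot be 2-colored; at least 3 colors are needed.
So 2 colors are not enough.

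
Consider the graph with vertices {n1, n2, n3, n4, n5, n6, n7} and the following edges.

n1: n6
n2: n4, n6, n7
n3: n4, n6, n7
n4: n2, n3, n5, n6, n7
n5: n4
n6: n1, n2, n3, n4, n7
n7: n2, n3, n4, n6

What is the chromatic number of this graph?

4

n3, n4, n6, n7 are pairwise adjacent (a clique of size 4), so at least 4 colors are needed.
A valid assignment using 4 colors: n1=1, n2=4, n3=4, n4=1, n5=2, n6=2, n7=3. Every edge joins two different colors.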